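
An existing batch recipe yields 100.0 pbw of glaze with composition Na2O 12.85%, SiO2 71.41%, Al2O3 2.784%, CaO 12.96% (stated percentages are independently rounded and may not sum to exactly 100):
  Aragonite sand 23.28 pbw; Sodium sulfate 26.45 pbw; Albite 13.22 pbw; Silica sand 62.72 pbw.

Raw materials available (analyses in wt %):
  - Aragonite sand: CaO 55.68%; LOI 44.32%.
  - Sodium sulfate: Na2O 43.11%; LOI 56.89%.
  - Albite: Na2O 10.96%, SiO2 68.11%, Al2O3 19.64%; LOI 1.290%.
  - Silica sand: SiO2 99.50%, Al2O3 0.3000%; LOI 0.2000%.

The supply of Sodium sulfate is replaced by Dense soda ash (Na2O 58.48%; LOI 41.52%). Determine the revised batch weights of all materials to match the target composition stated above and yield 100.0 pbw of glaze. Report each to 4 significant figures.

Revised batch per 100.0 pbw glaze:
  Aragonite sand: 23.28 pbw
  Dense soda ash: 19.50 pbw
  Albite: 13.22 pbw
  Silica sand: 62.72 pbw
Total batch = 118.7 pbw; LOI loss = 18.71 pbw

The intermediate values appear, rounded to four significant digits, when written out. Every computation keeps exact precision in every operation; every reported result undergoes a single rounding; all derived quantities are carried in full precision (net glass mass, ignition loss, yield, the four compositions, the totals) from the weighed amounts for 100.0 pbw of glass as set out in the question or the answer.
Oxide-by-oxide targets in 100.0 pbw glaze:
  Na2O: 12.85% × 100.0 = 12.85 pbw
  SiO2: 71.41% × 100.0 = 71.41 pbw
  Al2O3: 2.784% × 100.0 = 2.784 pbw
  CaO: 12.96% × 100.0 = 12.96 pbw
Checking each oxide sum per the reported batch figures, under the basis named above (every target is met by its sum given rounding of the digits):
  Na2O: 19.50·0.5848 + 13.22·0.1096 = 12.85 pbw (target 12.85 pbw)
  SiO2: 13.22·0.6811 + 62.72·0.9950 = 71.41 pbw (target 71.41 pbw)
  Al2O3: 13.22·0.1964 + 62.72·0.003000 = 2.785 pbw (target 2.784 pbw)
  CaO: 23.28·0.5568 = 12.96 pbw (target 12.96 pbw)
Mass balance on the glass: total batch − LOI = 100.0 pbw (targets for the oxides total 100.0 pbw; with the basis standing at 100.0 pbw — any gap is answer rounding).
Total batch = Σ batch = 118.7 pbw; ignition loss, Σ(batch × LOI) = 18.71 pbw; glass ÷ batch gives a yield of 84.24%.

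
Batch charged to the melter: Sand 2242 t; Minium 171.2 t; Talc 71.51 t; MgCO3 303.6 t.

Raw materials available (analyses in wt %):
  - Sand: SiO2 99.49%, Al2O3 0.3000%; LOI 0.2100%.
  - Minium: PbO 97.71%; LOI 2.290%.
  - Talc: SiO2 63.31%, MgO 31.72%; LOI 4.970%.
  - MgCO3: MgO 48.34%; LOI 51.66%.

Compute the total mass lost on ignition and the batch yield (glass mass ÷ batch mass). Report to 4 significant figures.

Intermediates appear rounded to four significant digits on the page; the working math carries exact precision through every step. Every reported value is rounded just once. The derived quantities are recomputed starting from the weights for 2619 t of glass in exact precision (the totals, glass mass, four oxide percentages, ignition loss, the yield) exactly as printed in the question or the answer.
Per-material ignition loss:
  Sand: 2242 × 0.002100 = 4.708 t
  Minium: 171.2 × 0.02290 = 3.920 t
  Talc: 71.51 × 0.04970 = 3.554 t
  MgCO3: 303.6 × 0.5166 = 156.8 t
Total LOI = 169.0 t
Glass = batch − LOI = 2788 − 169.0 = 2619 t

LOI loss = 169.0 t; glass = 2619 t; yield = 93.94%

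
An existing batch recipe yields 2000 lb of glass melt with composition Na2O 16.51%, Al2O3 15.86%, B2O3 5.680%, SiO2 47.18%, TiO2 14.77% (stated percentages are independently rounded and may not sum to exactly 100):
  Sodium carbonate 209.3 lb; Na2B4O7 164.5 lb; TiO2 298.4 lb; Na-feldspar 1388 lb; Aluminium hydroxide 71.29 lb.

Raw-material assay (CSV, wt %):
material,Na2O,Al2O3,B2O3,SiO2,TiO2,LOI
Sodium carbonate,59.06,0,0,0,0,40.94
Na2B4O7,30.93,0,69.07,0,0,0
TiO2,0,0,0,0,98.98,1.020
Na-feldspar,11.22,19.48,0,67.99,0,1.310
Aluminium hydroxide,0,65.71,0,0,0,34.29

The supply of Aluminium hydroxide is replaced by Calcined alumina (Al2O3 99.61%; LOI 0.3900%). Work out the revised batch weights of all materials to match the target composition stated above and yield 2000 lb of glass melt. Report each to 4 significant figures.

Revised batch per 2000 lb glass melt:
  Sodium carbonate: 209.3 lb
  Na2B4O7: 164.5 lb
  TiO2: 298.4 lb
  Na-feldspar: 1388 lb
  Calcined alumina: 47.03 lb
Total batch = 2107 lb; LOI loss = 107.1 lb

The working math runs at full precision throughout. Values along the way are rounded off to 4 significant digits as shown. A single rounding completes every reported value. All derived quantities (the totals, five oxide percentages, net glass mass, LOI, the yield) are computed at full float precision starting from the weights per 2000 lb of glass precisely as stated by the problem or answer text.
Oxide-by-oxide targets in 2000 lb glass melt:
  Na2O: 16.51% × 2000 = 330.2 lb
  Al2O3: 15.86% × 2000 = 317.2 lb
  B2O3: 5.680% × 2000 = 113.6 lb
  SiO2: 47.18% × 2000 = 943.6 lb
  TiO2: 14.77% × 2000 = 295.4 lb
A balance pass over the oxides, from the weights as reported, versus the basis set out (summed amounts equal target values within answer rounding):
  Na2O: 209.3·0.5906 + 164.5·0.3093 + 1388·0.1122 = 330.2 lb (target 330.2 lb)
  Al2O3: 1388·0.1948 + 47.03·0.9961 = 317.2 lb (target 317.2 lb)
  B2O3: 164.5·0.6907 = 113.6 lb (target 113.6 lb)
  SiO2: 1388·0.6799 = 943.7 lb (target 943.6 lb)
  TiO2: 298.4·0.9898 = 295.4 lb (target 295.4 lb)
Glass mass check: net batch after ignition = 2000 lb (oxide target masses add up to 2000 lb; stated basis 2000 lb — a pure rounding effect).
Total batch = Σ batch = 2107 lb; Σ batch·LOI gives LOI loss = 107.1 lb; yield: glass divided by total = 94.92%.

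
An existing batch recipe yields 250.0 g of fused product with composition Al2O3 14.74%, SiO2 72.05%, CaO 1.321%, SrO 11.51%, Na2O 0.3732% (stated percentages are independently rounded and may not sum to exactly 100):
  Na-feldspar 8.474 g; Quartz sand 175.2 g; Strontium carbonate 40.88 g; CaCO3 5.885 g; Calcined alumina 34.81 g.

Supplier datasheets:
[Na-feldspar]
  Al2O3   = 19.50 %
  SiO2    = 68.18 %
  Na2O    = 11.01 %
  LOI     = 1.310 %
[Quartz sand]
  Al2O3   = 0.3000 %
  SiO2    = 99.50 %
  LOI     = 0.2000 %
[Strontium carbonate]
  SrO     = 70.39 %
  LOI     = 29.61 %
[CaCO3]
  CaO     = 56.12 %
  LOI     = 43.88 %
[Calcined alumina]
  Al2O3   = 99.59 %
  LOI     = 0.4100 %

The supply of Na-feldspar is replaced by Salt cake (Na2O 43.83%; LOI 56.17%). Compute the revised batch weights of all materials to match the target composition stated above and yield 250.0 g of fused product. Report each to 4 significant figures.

Revised batch per 250.0 g fused product:
  Salt cake: 2.129 g
  Quartz sand: 181.0 g
  Strontium carbonate: 40.88 g
  CaCO3: 5.885 g
  Calcined alumina: 36.46 g
Total batch = 266.4 g; LOI loss = 16.39 g

All arithmetic maintains full float precision through every step — the intermediate values are shown (rounded to four significant figures) in the printout — every reported result is rounded exactly once. All derived quantities, which include glass mass, ignition loss, yield, the five compositions, totals, are recomputed at full precision, as quoted within the problem or the answer, using the weight values on 250.0 g of glass.
Target masses of each oxide per 250.0 g fused product:
  Al2O3: 14.74% × 250.0 = 36.85 g
  SiO2: 72.05% × 250.0 = 180.1 g
  CaO: 1.321% × 250.0 = 3.302 g
  SrO: 11.51% × 250.0 = 28.78 g
  Na2O: 0.3732% × 250.0 = 0.9330 g
Per-oxide balance check using the reported weights, for the quoted basis mass (oxide sums agree with the targets exact up to rounding of places):
  Al2O3: 181.0·0.003000 + 36.46·0.9959 = 36.85 g (target 36.85 g)
  SiO2: 181.0·0.9950 = 180.1 g (target 180.1 g)
  CaO: 5.885·0.5612 = 3.303 g (target 3.302 g)
  SrO: 40.88·0.7039 = 28.78 g (target 28.78 g)
  Na2O: 2.129·0.4383 = 0.9331 g (target 0.9330 g)
Auditing the glass mass value: whole batch net of LOI = 250.0 g (targets for the oxides total 250.0 g; with the basis standing at 250.0 g — a pure rounding effect).
Batch total: Σ batch = 266.4 g; Σ batch·LOI gives LOI loss = 16.39 g; yield: glass divided by total = 93.84%.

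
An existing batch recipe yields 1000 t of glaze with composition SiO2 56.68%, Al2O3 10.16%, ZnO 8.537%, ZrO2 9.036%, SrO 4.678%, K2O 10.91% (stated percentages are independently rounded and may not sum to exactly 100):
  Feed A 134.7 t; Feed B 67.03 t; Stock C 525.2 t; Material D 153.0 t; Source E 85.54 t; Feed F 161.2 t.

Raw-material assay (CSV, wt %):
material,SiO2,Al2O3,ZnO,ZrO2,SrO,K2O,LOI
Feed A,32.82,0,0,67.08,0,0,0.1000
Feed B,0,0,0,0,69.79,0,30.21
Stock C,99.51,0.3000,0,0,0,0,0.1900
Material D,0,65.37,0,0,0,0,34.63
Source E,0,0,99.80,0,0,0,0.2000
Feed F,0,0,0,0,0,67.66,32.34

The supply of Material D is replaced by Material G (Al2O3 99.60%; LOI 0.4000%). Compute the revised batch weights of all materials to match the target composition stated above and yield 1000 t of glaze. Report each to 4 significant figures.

The working math carries full precision from first step to last — the intermediate values appear, rounded to four significant digits, in the working; every reported number undergoes a single rounding — all derived quantities are carried at exact precision (glass mass, the yield, ignition loss, the six compositions, the totals) using the weight values per 1000 t of glass, exactly as printed in the problem or answer text.
Oxide mass targets, per 1000 t glaze:
  SiO2: 56.68% × 1000 = 566.8 t
  Al2O3: 10.16% × 1000 = 101.6 t
  ZnO: 8.537% × 1000 = 85.37 t
  ZrO2: 9.036% × 1000 = 90.36 t
  SrO: 4.678% × 1000 = 46.78 t
  K2O: 10.91% × 1000 = 109.1 t
Oxide-by-oxide audit on the weights just shown, relative to the basis at hand (every target is met by its sum up to rounding of the answer):
  SiO2: 134.7·0.3282 + 525.2·0.9951 = 566.8 t (target 566.8 t)
  Al2O3: 525.2·0.003000 + 100.4·0.9960 = 101.6 t (target 101.6 t)
  ZnO: 85.54·0.9980 = 85.37 t (target 85.37 t)
  ZrO2: 134.7·0.6708 = 90.36 t (target 90.36 t)
  SrO: 67.03·0.6979 = 46.78 t (target 46.78 t)
  K2O: 161.2·0.6766 = 109.1 t (target 109.1 t)
Glass-mass sanity pass: whole batch net of LOI = 1000 t (oxide target masses add up to 1000 t; stated basis 1000 t — differing by rounding only).
Adding the batch up: Σ batch = 1074 t; LOI loss = Σ batch·LOI = 74.09 t; yield, glass over the total, = 93.10%.

Revised batch per 1000 t glaze:
  Feed A: 134.7 t
  Feed B: 67.03 t
  Stock C: 525.2 t
  Material G: 100.4 t
  Source E: 85.54 t
  Feed F: 161.2 t
Total batch = 1074 t; LOI loss = 74.09 t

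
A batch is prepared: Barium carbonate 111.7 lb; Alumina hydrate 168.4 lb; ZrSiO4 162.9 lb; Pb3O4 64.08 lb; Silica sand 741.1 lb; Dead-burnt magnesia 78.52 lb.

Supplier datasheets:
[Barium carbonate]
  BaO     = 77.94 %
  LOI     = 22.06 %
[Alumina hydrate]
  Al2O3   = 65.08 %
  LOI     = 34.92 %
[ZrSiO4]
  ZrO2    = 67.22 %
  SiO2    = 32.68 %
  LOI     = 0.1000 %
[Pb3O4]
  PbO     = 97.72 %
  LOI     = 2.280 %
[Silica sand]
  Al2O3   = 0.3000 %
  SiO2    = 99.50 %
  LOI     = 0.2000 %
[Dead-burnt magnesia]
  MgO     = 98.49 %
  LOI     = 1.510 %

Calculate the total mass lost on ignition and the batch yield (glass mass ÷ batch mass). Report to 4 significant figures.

LOI loss = 87.74 lb; glass = 1239 lb; yield = 93.39%

The whole derivation maintains full precision throughout — mid-chain values appear, rounded to four significant digits, as written; a single rounding produces each reported result; all derived quantities are re-derived using the weight values on 1239 lb of glass in exact precision (the six compositions, glass mass, totals, ignition loss, the yield), as quoted within problem or answer.
Each material's LOI contribution:
  Barium carbonate: 111.7 × 0.2206 = 24.64 lb
  Alumina hydrate: 168.4 × 0.3492 = 58.81 lb
  ZrSiO4: 162.9 × 0.001000 = 0.1629 lb
  Pb3O4: 64.08 × 0.02280 = 1.461 lb
  Silica sand: 741.1 × 0.002000 = 1.482 lb
  Dead-burnt magnesia: 78.52 × 0.01510 = 1.186 lb
Total LOI = 87.74 lb
Glass = batch − LOI = 1327 − 87.74 = 1239 lb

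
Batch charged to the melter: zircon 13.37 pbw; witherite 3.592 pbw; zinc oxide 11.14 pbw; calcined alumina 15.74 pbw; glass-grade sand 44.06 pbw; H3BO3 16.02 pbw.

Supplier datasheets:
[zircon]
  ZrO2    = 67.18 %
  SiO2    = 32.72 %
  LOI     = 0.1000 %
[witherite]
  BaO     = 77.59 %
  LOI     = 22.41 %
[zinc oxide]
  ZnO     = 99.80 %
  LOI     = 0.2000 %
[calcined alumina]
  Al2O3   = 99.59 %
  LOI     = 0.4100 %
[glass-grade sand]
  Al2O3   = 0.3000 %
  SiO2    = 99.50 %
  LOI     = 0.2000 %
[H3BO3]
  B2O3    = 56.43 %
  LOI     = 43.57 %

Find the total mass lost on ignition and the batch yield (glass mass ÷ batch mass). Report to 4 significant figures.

LOI loss = 7.973 pbw; glass = 95.95 pbw; yield = 92.33%

Rounding to four significant digits applies to every in-between result as printed; all internal work carries full float precision at every stage; every reported value undergoes a single rounding — the derived quantities are carried in full float precision (totals, net glass mass, the six compositions, ignition loss, yield) using the weight values at 95.95 pbw of glass, as given in the problem or the answer.
Ignition loss by material:
  zircon: 13.37 × 0.001000 = 0.01337 pbw
  witherite: 3.592 × 0.2241 = 0.8050 pbw
  zinc oxide: 11.14 × 0.002000 = 0.02228 pbw
  calcined alumina: 15.74 × 0.004100 = 0.06453 pbw
  glass-grade sand: 44.06 × 0.002000 = 0.08812 pbw
  H3BO3: 16.02 × 0.4357 = 6.980 pbw
Total LOI = 7.973 pbw
Glass = batch − LOI = 103.9 − 7.973 = 95.95 pbw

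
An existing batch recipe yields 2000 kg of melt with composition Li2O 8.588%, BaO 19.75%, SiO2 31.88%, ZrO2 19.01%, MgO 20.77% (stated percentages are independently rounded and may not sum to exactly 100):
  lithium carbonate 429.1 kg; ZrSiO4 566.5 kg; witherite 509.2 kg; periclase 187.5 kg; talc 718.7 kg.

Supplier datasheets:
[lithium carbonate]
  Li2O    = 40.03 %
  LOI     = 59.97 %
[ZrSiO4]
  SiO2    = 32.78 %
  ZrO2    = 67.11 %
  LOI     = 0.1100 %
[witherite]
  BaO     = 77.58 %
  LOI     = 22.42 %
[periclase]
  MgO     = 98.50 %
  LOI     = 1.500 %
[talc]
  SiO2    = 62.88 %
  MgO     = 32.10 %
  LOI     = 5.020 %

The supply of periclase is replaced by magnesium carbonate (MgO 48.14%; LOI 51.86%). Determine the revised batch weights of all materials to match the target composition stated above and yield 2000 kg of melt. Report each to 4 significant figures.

Every computation runs at exact precision through every step. Intermediates are displayed with 4-significant-digit rounding in the working — every reported value sees exactly one rounding. Derived quantities are rebuilt in full precision (yield, the five compositions, glass mass, totals, ignition loss) from the weighed amounts at 2000 kg of glass as written in the problem or the answer.
Per-oxide target masses for 2000 kg melt:
  Li2O: 8.588% × 2000 = 171.8 kg
  BaO: 19.75% × 2000 = 395.0 kg
  SiO2: 31.88% × 2000 = 637.6 kg
  ZrO2: 19.01% × 2000 = 380.2 kg
  MgO: 20.77% × 2000 = 415.4 kg
Balance tally, oxide-wise, working from each reported weight, at the basis given (sum by sum, the targets are met given rounding of the digits):
  Li2O: 429.1·0.4003 = 171.8 kg (target 171.8 kg)
  BaO: 509.2·0.7758 = 395.0 kg (target 395.0 kg)
  SiO2: 566.5·0.3278 + 718.7·0.6288 = 637.6 kg (target 637.6 kg)
  ZrO2: 566.5·0.6711 = 380.2 kg (target 380.2 kg)
  MgO: 383.7·0.4814 + 718.7·0.3210 = 415.4 kg (target 415.4 kg)
The glass-mass cross-check: batch total minus LOI = 2000 kg (summing oxide targets gives 2000 kg; with the basis standing at 2000 kg — gaps are rounding artifacts).
Adding the batch up: Σ batch = 2607 kg; LOI removed, Σ of batch·LOI: 607.2 kg; yield: glass divided by total = 76.71%.

Revised batch per 2000 kg melt:
  lithium carbonate: 429.1 kg
  ZrSiO4: 566.5 kg
  witherite: 509.2 kg
  magnesium carbonate: 383.7 kg
  talc: 718.7 kg
Total batch = 2607 kg; LOI loss = 607.2 kg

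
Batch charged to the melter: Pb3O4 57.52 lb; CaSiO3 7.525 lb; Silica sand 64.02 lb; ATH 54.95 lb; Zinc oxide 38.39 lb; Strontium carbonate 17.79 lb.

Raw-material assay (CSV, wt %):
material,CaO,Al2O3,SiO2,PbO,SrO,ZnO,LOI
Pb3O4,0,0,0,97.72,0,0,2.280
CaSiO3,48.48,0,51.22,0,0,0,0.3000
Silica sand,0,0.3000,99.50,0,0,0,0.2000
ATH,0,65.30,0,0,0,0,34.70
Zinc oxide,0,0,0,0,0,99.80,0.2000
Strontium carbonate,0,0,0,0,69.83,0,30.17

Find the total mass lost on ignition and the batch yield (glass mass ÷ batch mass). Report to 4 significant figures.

Mid-chain values are printed, with 4-significant-figure rounding, in the working. Each numeric step keeps full float precision in every operation. Exactly one rounding lands on each reported number — all derived quantities are recomputed starting from the weights on 214.2 lb of glass at full precision (ignition loss, yield, net glass mass, the totals, the six compositions) as set out in question or answer.
Loss on ignition, line by line:
  Pb3O4: 57.52 × 0.02280 = 1.311 lb
  CaSiO3: 7.525 × 0.003000 = 0.02258 lb
  Silica sand: 64.02 × 0.002000 = 0.1280 lb
  ATH: 54.95 × 0.3470 = 19.07 lb
  Zinc oxide: 38.39 × 0.002000 = 0.07678 lb
  Strontium carbonate: 17.79 × 0.3017 = 5.367 lb
Total LOI = 25.97 lb
Glass = batch − LOI = 240.2 − 25.97 = 214.2 lb

LOI loss = 25.97 lb; glass = 214.2 lb; yield = 89.19%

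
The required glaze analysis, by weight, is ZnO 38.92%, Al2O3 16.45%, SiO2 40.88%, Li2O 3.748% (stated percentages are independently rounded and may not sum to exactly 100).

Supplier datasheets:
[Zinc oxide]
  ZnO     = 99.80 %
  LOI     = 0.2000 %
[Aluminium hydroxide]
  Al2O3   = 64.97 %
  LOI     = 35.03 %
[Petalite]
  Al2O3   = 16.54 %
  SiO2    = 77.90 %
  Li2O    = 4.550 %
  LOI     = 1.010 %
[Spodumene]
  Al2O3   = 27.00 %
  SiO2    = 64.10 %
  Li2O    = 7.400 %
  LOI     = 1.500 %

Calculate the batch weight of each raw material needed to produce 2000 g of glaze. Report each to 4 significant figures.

All arithmetic holds full precision in every operation — mid-chain values appear, with 4-significant-digit rounding, within the worked lines — every reported value receives exactly one rounding. The derived quantities are computed from the batch weights for 2000 g of glass at exact precision (net glass mass, yield, four oxide percentages, totals, ignition loss) as quoted within either problem or answer.
Target oxide masses per 2000 g glaze:
  ZnO: 38.92% × 2000 = 778.4 g
  Al2O3: 16.45% × 2000 = 329.0 g
  SiO2: 40.88% × 2000 = 817.6 g
  Li2O: 3.748% × 2000 = 74.96 g
Balance tally, oxide-wise, using the reported weights, on the stated basis (delivered sums recover each target within answer rounding):
  ZnO: 780.0·0.9980 = 778.4 g (target 778.4 g)
  Al2O3: 85.83·0.6497 + 437.2·0.1654 + 744.1·0.2700 = 329.0 g (target 329.0 g)
  SiO2: 437.2·0.7790 + 744.1·0.6410 = 817.5 g (target 817.6 g)
  Li2O: 437.2·0.04550 + 744.1·0.07400 = 74.96 g (target 74.96 g)
Glass-mass closure: Σ batch − LOI loss = 2000 g (oxide target masses add up to 2000 g; basis as stated: 2000 g — rounding explains the deltas).
Whole-batch sum: Σ batch = 2047 g; the LOI term Σ batch·LOI equals 47.20 g; yield: glass divided by total = 97.69%.

Batch per 2000 g glaze:
  Zinc oxide: 780.0 g
  Aluminium hydroxide: 85.83 g
  Petalite: 437.2 g
  Spodumene: 744.1 g
Total batch = 2047 g; LOI loss = 47.20 g; yield = 97.69%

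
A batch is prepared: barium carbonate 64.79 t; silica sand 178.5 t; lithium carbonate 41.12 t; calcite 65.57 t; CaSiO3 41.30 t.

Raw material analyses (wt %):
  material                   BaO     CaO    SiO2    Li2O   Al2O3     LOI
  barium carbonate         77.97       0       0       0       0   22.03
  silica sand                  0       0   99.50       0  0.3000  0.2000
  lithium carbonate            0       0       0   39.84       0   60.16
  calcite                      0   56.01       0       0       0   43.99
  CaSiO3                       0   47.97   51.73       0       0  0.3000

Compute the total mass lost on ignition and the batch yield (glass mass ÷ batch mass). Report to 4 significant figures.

The working math carries full float precision end to end. Mid-chain values are printed (rounded to 4 significant figures) alongside each step — a single rounding produces every reported result. The derived quantities are carried using the weight values on 322.9 t of glass at exact precision (ignition loss, the totals, the five compositions, net glass mass, the yield) precisely as stated by the question or the answer.
Ignition loss by material:
  barium carbonate: 64.79 × 0.2203 = 14.27 t
  silica sand: 178.5 × 0.002000 = 0.3570 t
  lithium carbonate: 41.12 × 0.6016 = 24.74 t
  calcite: 65.57 × 0.4399 = 28.84 t
  CaSiO3: 41.30 × 0.003000 = 0.1239 t
Total LOI = 68.34 t
Glass = batch − LOI = 391.3 − 68.34 = 322.9 t

LOI loss = 68.34 t; glass = 322.9 t; yield = 82.54%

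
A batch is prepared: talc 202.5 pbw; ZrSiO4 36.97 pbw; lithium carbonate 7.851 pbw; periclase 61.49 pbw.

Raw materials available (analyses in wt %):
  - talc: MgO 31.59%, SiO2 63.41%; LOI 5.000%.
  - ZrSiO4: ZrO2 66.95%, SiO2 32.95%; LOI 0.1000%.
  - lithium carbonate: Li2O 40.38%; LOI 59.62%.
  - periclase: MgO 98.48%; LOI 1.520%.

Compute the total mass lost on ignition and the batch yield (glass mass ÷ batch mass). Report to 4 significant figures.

All internal work runs at exact precision from start to finish — in-progress results appear rounded off to 4 significant figures between the steps; a single rounding produces every reported value. All derived quantities (ignition loss, the yield, totals, glass mass, the four compositions) are re-derived from the batch weights for 293.0 pbw of glass in full precision exactly as shown in the problem or the answer.
Per-material ignition loss:
  talc: 202.5 × 0.05000 = 10.12 pbw
  ZrSiO4: 36.97 × 0.001000 = 0.03697 pbw
  lithium carbonate: 7.851 × 0.5962 = 4.681 pbw
  periclase: 61.49 × 0.01520 = 0.9346 pbw
Total LOI = 15.78 pbw
Glass = batch − LOI = 308.8 − 15.78 = 293.0 pbw

LOI loss = 15.78 pbw; glass = 293.0 pbw; yield = 94.89%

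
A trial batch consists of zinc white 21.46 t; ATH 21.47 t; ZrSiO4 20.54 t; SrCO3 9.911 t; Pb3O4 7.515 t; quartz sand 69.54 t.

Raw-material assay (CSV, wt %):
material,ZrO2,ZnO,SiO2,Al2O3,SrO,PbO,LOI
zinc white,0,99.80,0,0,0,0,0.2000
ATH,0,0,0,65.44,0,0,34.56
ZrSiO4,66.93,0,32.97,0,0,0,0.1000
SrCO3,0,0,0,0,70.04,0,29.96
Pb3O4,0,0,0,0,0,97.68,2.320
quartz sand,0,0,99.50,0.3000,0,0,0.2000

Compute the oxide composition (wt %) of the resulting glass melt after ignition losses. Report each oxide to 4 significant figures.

Glass mass = 139.7 t (batch 150.4 − LOI 10.77).
Composition: ZrO2 9.843%, ZnO 15.33%, SiO2 54.39%, Al2O3 10.21%, SrO 4.970%, PbO 5.256%

In-progress results are displayed rounded to four significant digits at each printed step. Every computation carries exact precision in all steps. Every reported figure is rounded once only; the derived quantities (totals, yield, ignition loss, glass mass, six oxide percentages) are computed at full precision from the batch weights at 139.7 t of glass, as written in either problem or answer.
Mass of each oxide from the mix:
  ZrO2: 20.54·0.6693 = 13.75 t
  ZnO: 21.46·0.9980 = 21.42 t
  SiO2: 20.54·0.3297 + 69.54·0.9950 = 75.96 t
  Al2O3: 21.47·0.6544 + 69.54·0.003000 = 14.26 t
  SrO: 9.911·0.7004 = 6.942 t
  PbO: 7.515·0.9768 = 7.341 t
LOI: 21.46·0.002000 + 21.47·0.3456 + 20.54·0.001000 + 9.911·0.2996 + 7.515·0.02320 + 69.54·0.002000 = 10.77 t
Net of LOI, the glass mass = 150.4 − 10.77 = 139.7 t (= the summed oxide contributions)
each oxide over glass, ×100, is wt %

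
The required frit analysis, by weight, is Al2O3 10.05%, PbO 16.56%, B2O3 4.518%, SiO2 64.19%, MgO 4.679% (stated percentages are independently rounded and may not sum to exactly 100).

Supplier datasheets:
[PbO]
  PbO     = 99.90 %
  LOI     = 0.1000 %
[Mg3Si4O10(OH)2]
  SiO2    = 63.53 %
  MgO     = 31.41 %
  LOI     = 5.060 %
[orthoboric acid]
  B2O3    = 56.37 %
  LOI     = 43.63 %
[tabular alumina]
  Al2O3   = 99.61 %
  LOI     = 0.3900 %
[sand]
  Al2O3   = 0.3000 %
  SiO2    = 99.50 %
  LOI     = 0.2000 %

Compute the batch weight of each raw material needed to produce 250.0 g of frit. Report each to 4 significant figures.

Values along the way appear rounded to four significant digits across the worked steps — all arithmetic keeps exact precision all the way through. A single rounding yields every reported figure. Derived quantities are recomputed starting from the weights per 250.0 g of glass at exact precision (ignition loss, five oxide percentages, yield, the totals, net glass mass), exactly as printed in problem or answer.
The oxide mass targets at 250.0 g frit:
  Al2O3: 10.05% × 250.0 = 25.12 g
  PbO: 16.56% × 250.0 = 41.40 g
  B2O3: 4.518% × 250.0 = 11.30 g
  SiO2: 64.19% × 250.0 = 160.5 g
  MgO: 4.679% × 250.0 = 11.70 g
Mass-balance tally per oxide per the reported batch figures, against the basis in use (sums match the target masses modulo rounding of the values):
  Al2O3: 24.81·0.9961 + 137.5·0.003000 = 25.13 g (target 25.12 g)
  PbO: 41.44·0.9990 = 41.40 g (target 41.40 g)
  B2O3: 20.04·0.5637 = 11.30 g (target 11.30 g)
  SiO2: 37.24·0.6353 + 137.5·0.9950 = 160.5 g (target 160.5 g)
  MgO: 37.24·0.3141 = 11.70 g (target 11.70 g)
Glass mass check: net batch after ignition = 250.0 g (the targets, summed, come to 250.0 g; against the stated basis, 250.0 g — deltas are rounding alone).
Summing the batch: Σ batch = 261.0 g; ignition loss, Σ(batch × LOI) = 11.04 g; yield, glass over the total, = 95.77%.

Batch per 250.0 g frit:
  PbO: 41.44 g
  Mg3Si4O10(OH)2: 37.24 g
  orthoboric acid: 20.04 g
  tabular alumina: 24.81 g
  sand: 137.5 g
Total batch = 261.0 g; LOI loss = 11.04 g; yield = 95.77%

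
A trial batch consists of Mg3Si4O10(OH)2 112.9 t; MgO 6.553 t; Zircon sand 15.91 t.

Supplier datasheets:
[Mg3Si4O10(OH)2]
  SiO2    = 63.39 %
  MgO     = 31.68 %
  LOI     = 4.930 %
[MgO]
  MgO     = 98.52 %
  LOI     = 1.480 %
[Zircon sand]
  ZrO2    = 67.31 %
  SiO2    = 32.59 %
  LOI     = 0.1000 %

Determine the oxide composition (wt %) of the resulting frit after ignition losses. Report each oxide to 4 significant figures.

Glass mass = 129.7 t (batch 135.4 − LOI 5.679).
Composition: ZrO2 8.258%, SiO2 59.18%, MgO 32.56%

Values along the way are shown rounded off to 4 significant figures across the worked steps — the whole derivation carries exact precision throughout. Exactly one rounding lands on every reported value; all derived quantities are rebuilt at exact precision (the three compositions, totals, glass mass, LOI, yield) using the weight values for 129.7 t of glass as given in either problem or answer.
Delivered oxide masses:
  ZrO2: 15.91·0.6731 = 10.71 t
  SiO2: 112.9·0.6339 + 15.91·0.3259 = 76.75 t
  MgO: 112.9·0.3168 + 6.553·0.9852 = 42.22 t
LOI: 112.9·0.04930 + 6.553·0.01480 + 15.91·0.001000 = 5.679 t
Glass = total batch minus LOI = 135.4 − 5.679 = 129.7 t (= Σ oxide masses)
percent by weight: oxide/glass ×100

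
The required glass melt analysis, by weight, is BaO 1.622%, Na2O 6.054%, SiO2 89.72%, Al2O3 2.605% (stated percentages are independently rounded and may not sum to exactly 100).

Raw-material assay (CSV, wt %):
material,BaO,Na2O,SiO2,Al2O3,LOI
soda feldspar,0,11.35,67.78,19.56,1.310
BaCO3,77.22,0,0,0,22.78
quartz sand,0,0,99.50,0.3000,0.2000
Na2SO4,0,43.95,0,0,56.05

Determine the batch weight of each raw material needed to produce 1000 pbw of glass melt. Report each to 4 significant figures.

Batch per 1000 pbw glass melt:
  soda feldspar: 120.6 pbw
  BaCO3: 21.00 pbw
  quartz sand: 819.5 pbw
  Na2SO4: 106.6 pbw
Total batch = 1068 pbw; LOI loss = 67.75 pbw; yield = 93.65%

The intermediate values are displayed rounded to four significant figures between the steps. All internal work holds full precision at all times; each reported result is rounded exactly once — all derived quantities (ignition loss, glass mass, yield, four oxide percentages, totals) are computed in full precision from the batch weights on 1000 pbw of glass, as quoted within problem or answer.
Per-oxide target masses for 1000 pbw glass melt:
  BaO: 1.622% × 1000 = 16.22 pbw
  Na2O: 6.054% × 1000 = 60.54 pbw
  SiO2: 89.72% × 1000 = 897.2 pbw
  Al2O3: 2.605% × 1000 = 26.05 pbw
Mass-balance tally per oxide using the reported weights, per the basis as stated (sum by sum, the targets are met up to rounding of the answer):
  BaO: 21.00·0.7722 = 16.22 pbw (target 16.22 pbw)
  Na2O: 120.6·0.1135 + 106.6·0.4395 = 60.54 pbw (target 60.54 pbw)
  SiO2: 120.6·0.6778 + 819.5·0.9950 = 897.1 pbw (target 897.2 pbw)
  Al2O3: 120.6·0.1956 + 819.5·0.003000 = 26.05 pbw (target 26.05 pbw)
Glass mass check: whole batch net of LOI = 999.9 pbw (the targets, summed, come to 1000 pbw; basis as stated: 1000 pbw — rounding explains the deltas).
Batch total: Σ batch = 1068 pbw; LOI removed, Σ of batch·LOI: 67.75 pbw; yield: glass divided by total = 93.65%.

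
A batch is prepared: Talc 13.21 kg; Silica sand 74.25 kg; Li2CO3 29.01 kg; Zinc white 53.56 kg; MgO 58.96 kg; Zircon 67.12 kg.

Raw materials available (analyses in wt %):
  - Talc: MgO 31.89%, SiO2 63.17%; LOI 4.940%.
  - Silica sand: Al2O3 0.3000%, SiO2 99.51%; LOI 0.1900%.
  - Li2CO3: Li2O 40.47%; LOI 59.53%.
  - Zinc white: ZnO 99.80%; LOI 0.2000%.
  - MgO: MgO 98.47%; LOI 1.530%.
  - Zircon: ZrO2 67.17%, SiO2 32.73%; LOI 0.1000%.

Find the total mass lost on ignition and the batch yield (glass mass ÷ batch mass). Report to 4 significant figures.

All internal work keeps full precision in every operation; in-progress results are displayed rounded to 4 significant digits in the printout; each reported value takes just one rounding. The derived quantities are carried starting from the weights for 277.0 kg of glass at exact precision (the totals, glass mass, LOI, the yield, six oxide percentages) exactly as shown in problem or answer.
LOI of each material in turn:
  Talc: 13.21 × 0.04940 = 0.6526 kg
  Silica sand: 74.25 × 0.001900 = 0.1411 kg
  Li2CO3: 29.01 × 0.5953 = 17.27 kg
  Zinc white: 53.56 × 0.002000 = 0.1071 kg
  MgO: 58.96 × 0.01530 = 0.9021 kg
  Zircon: 67.12 × 0.001000 = 0.06712 kg
Total LOI = 19.14 kg
Glass = batch − LOI = 296.1 − 19.14 = 277.0 kg

LOI loss = 19.14 kg; glass = 277.0 kg; yield = 93.54%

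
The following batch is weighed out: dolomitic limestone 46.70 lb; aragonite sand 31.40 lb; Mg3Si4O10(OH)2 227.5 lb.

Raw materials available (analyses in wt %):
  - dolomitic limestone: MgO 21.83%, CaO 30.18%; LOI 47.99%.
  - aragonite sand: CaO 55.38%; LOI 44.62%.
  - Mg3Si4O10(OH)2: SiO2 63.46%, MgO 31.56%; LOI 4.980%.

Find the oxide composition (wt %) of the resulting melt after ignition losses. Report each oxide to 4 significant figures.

Glass mass = 257.8 lb (batch 305.6 − LOI 47.75).
Composition: SiO2 55.99%, MgO 31.80%, CaO 12.21%

Every computation holds exact precision in every operation — intermediates appear rounded to 4 significant digits alongside each step — every reported value sees exactly one rounding; the derived quantities (ignition loss, the yield, the totals, three oxide percentages, glass mass) are re-derived in exact precision from the weighed amounts per 257.8 lb of glass, exactly as printed in problem or answer.
Delivered oxide masses:
  SiO2: 227.5·0.6346 = 144.4 lb
  MgO: 46.70·0.2183 + 227.5·0.3156 = 81.99 lb
  CaO: 46.70·0.3018 + 31.40·0.5538 = 31.48 lb
LOI: 46.70·0.4799 + 31.40·0.4462 + 227.5·0.04980 = 47.75 lb
Net of LOI, the glass mass = 305.6 − 47.75 = 257.8 lb (matching Σ of the oxides)
percent by weight: oxide/glass ×100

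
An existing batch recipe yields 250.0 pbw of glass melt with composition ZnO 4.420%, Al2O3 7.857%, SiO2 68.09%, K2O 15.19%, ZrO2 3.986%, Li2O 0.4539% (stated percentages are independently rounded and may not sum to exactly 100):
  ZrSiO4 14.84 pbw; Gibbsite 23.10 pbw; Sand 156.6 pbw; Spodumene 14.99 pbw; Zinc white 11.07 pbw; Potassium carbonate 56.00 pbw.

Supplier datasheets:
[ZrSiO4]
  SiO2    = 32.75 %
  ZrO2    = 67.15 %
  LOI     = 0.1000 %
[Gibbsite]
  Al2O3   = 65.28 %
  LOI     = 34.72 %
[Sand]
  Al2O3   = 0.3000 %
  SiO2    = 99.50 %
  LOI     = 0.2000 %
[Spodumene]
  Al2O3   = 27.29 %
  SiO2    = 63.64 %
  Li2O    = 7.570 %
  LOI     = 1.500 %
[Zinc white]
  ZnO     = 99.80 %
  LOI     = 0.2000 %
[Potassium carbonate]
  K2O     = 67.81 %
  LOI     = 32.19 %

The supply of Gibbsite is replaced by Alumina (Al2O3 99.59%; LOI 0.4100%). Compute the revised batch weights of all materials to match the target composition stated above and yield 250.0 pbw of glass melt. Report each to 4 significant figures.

All internal work carries exact precision at all times. Working values are rounded off to 4 significant digits when quoted; exactly one rounding is applied to every reported result — the derived quantities are re-derived using the weight values for 250.0 pbw of glass in full float precision (totals, the six compositions, glass mass, the yield, ignition loss), as quoted within the question or the answer.
Per-oxide target masses for 250.0 pbw glass melt:
  ZnO: 4.420% × 250.0 = 11.05 pbw
  Al2O3: 7.857% × 250.0 = 19.64 pbw
  SiO2: 68.09% × 250.0 = 170.2 pbw
  K2O: 15.19% × 250.0 = 37.98 pbw
  ZrO2: 3.986% × 250.0 = 9.965 pbw
  Li2O: 0.4539% × 250.0 = 1.135 pbw
Balance tally, oxide-wise, working from each reported weight, on the stated basis (every target is met by its sum net of answer rounding effects):
  ZnO: 11.07·0.9980 = 11.05 pbw (target 11.05 pbw)
  Al2O3: 15.14·0.9959 + 156.6·0.003000 + 14.99·0.2729 = 19.64 pbw (target 19.64 pbw)
  SiO2: 14.84·0.3275 + 156.6·0.9950 + 14.99·0.6364 = 170.2 pbw (target 170.2 pbw)
  K2O: 56.00·0.6781 = 37.97 pbw (target 37.98 pbw)
  ZrO2: 14.84·0.6715 = 9.965 pbw (target 9.965 pbw)
  Li2O: 14.99·0.07570 = 1.135 pbw (target 1.135 pbw)
Consistency of the glass mass: total batch − LOI = 250.0 pbw (oxide target masses add up to 250.0 pbw; stated basis 250.0 pbw — any gap is answer rounding).
Batch total: Σ batch = 268.6 pbw; loss to ignition Σ batch·LOI = 18.66 pbw; glass ÷ batch gives a yield of 93.05%.

Revised batch per 250.0 pbw glass melt:
  ZrSiO4: 14.84 pbw
  Alumina: 15.14 pbw
  Sand: 156.6 pbw
  Spodumene: 14.99 pbw
  Zinc white: 11.07 pbw
  Potassium carbonate: 56.00 pbw
Total batch = 268.6 pbw; LOI loss = 18.66 pbw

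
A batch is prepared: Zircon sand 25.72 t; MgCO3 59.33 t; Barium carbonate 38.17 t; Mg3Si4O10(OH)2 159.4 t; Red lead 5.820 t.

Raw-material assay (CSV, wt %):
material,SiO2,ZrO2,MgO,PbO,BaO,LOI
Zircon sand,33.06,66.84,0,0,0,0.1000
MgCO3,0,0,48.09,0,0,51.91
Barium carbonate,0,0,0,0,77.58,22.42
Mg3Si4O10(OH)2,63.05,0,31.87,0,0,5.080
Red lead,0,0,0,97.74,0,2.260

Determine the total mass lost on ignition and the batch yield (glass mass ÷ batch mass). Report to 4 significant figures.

Every computation carries full float precision in all steps — values along the way are shown, rounded to four significant digits, as written; a single rounding produces each reported figure — derived quantities are carried in exact precision (the totals, ignition loss, yield, glass mass, the five compositions) using the weight values at 240.8 t of glass, exactly as printed in either problem or answer.
Each material's LOI contribution:
  Zircon sand: 25.72 × 0.001000 = 0.02572 t
  MgCO3: 59.33 × 0.5191 = 30.80 t
  Barium carbonate: 38.17 × 0.2242 = 8.558 t
  Mg3Si4O10(OH)2: 159.4 × 0.05080 = 8.098 t
  Red lead: 5.820 × 0.02260 = 0.1315 t
Total LOI = 47.61 t
Glass = batch − LOI = 288.4 − 47.61 = 240.8 t

LOI loss = 47.61 t; glass = 240.8 t; yield = 83.49%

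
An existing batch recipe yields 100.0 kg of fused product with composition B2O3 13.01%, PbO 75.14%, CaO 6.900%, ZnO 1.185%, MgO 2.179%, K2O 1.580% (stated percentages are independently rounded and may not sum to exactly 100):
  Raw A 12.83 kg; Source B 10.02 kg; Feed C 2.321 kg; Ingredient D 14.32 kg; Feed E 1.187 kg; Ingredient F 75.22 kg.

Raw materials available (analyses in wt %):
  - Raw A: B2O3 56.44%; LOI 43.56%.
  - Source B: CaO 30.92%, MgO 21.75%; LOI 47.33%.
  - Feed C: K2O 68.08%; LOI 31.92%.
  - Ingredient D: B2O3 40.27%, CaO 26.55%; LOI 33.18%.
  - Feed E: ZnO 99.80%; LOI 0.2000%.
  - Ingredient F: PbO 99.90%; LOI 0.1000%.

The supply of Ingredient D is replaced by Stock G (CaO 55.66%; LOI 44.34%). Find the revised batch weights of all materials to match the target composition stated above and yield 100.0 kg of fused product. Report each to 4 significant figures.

Each numeric step carries full precision in every operation — in-progress results are shown (rounded to 4 significant figures) at each printed step; a single rounding yields every reported result; all derived quantities are re-derived from the batch weights at 100.0 kg of glass at full precision (net glass mass, totals, ignition loss, the six compositions, yield), as they appear in the problem or the answer.
Per-oxide target masses for 100.0 kg fused product:
  B2O3: 13.01% × 100.0 = 13.01 kg
  PbO: 75.14% × 100.0 = 75.14 kg
  CaO: 6.900% × 100.0 = 6.900 kg
  ZnO: 1.185% × 100.0 = 1.185 kg
  MgO: 2.179% × 100.0 = 2.179 kg
  K2O: 1.580% × 100.0 = 1.580 kg
Mass-balance tally per oxide using the reported weights, per the basis as stated (sums match the target masses once rounding is allowed for):
  B2O3: 23.05·0.5644 = 13.01 kg (target 13.01 kg)
  PbO: 75.22·0.9990 = 75.14 kg (target 75.14 kg)
  CaO: 10.02·0.3092 + 6.831·0.5566 = 6.900 kg (target 6.900 kg)
  ZnO: 1.187·0.9980 = 1.185 kg (target 1.185 kg)
  MgO: 10.02·0.2175 = 2.179 kg (target 2.179 kg)
  K2O: 2.321·0.6808 = 1.580 kg (target 1.580 kg)
Glass mass check: net batch after ignition = 100.0 kg (the Σ of target masses is 99.99 kg; the stated basis being 100.0 kg — any gap is answer rounding).
Batch grand total — Σ batch = 118.6 kg; loss to ignition Σ batch·LOI = 18.63 kg; glass ÷ batch gives a yield of 84.30%.

Revised batch per 100.0 kg fused product:
  Raw A: 23.05 kg
  Source B: 10.02 kg
  Feed C: 2.321 kg
  Stock G: 6.831 kg
  Feed E: 1.187 kg
  Ingredient F: 75.22 kg
Total batch = 118.6 kg; LOI loss = 18.63 kg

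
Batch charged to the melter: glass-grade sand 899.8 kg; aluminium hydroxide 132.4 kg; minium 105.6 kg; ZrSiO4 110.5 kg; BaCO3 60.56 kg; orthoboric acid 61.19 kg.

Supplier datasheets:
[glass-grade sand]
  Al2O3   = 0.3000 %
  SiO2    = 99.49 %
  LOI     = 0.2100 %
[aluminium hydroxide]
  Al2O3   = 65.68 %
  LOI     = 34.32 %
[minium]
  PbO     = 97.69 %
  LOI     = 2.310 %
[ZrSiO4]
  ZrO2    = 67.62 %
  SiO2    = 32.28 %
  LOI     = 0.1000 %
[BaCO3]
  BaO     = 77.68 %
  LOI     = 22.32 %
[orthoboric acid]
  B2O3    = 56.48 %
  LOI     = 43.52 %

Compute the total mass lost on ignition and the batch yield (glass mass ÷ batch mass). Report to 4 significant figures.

LOI loss = 90.03 kg; glass = 1280 kg; yield = 93.43%

All internal work holds exact precision end to end; rounding to 4 significant digits applies to each mid-chain value as shown. A single rounding completes every reported figure — all derived quantities are rebuilt from the weighed amounts for 1280 kg of glass in full float precision (LOI, the yield, net glass mass, the totals, six oxide percentages), as written in problem or answer.
Material-by-material LOI:
  glass-grade sand: 899.8 × 0.002100 = 1.890 kg
  aluminium hydroxide: 132.4 × 0.3432 = 45.44 kg
  minium: 105.6 × 0.02310 = 2.439 kg
  ZrSiO4: 110.5 × 0.001000 = 0.1105 kg
  BaCO3: 60.56 × 0.2232 = 13.52 kg
  orthoboric acid: 61.19 × 0.4352 = 26.63 kg
Total LOI = 90.03 kg
Glass = batch − LOI = 1370 − 90.03 = 1280 kg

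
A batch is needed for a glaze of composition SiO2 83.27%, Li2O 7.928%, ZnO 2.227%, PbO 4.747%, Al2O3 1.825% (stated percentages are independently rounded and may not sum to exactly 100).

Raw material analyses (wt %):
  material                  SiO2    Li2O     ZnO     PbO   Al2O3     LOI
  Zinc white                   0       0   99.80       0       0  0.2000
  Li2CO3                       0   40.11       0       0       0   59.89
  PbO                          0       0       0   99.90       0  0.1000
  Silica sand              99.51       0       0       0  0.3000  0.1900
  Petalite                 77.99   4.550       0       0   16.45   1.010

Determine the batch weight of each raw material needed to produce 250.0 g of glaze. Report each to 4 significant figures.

The whole derivation runs at full float precision through every step. Rounding to four significant digits extends to each in-between result as displayed; every reported result takes a single rounding. Derived quantities (the five compositions, totals, LOI, net glass mass, yield) are re-derived from the batch weights per 250.0 g of glass in exact precision, exactly as shown in question or answer.
Oxide-by-oxide targets in 250.0 g glaze:
  SiO2: 83.27% × 250.0 = 208.2 g
  Li2O: 7.928% × 250.0 = 19.82 g
  ZnO: 2.227% × 250.0 = 5.568 g
  PbO: 4.747% × 250.0 = 11.87 g
  Al2O3: 1.825% × 250.0 = 4.562 g
Checking each oxide sum with the batch weights as given, under the basis named above (each sum matches its target mass inside rounding margins):
  SiO2: 190.2·0.9951 + 24.27·0.7799 = 208.2 g (target 208.2 g)
  Li2O: 46.66·0.4011 + 24.27·0.04550 = 19.82 g (target 19.82 g)
  ZnO: 5.579·0.9980 = 5.568 g (target 5.568 g)
  PbO: 11.88·0.9990 = 11.87 g (target 11.87 g)
  Al2O3: 190.2·0.003000 + 24.27·0.1645 = 4.563 g (target 4.562 g)
Glass-mass sanity pass: whole batch net of LOI = 250.0 g (targets for the oxides total 250.0 g; the stated basis being 250.0 g — deltas are rounding alone).
Batch grand total — Σ batch = 278.6 g; LOI loss = Σ batch·LOI = 28.57 g; glass ÷ batch gives a yield of 89.74%.

Batch per 250.0 g glaze:
  Zinc white: 5.579 g
  Li2CO3: 46.66 g
  PbO: 11.88 g
  Silica sand: 190.2 g
  Petalite: 24.27 g
Total batch = 278.6 g; LOI loss = 28.57 g; yield = 89.74%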